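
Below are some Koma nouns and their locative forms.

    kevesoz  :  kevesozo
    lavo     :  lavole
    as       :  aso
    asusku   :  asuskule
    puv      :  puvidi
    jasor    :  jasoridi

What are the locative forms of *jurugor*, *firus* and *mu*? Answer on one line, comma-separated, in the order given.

jurugoridi, firuso, mule

Looking at the final sound of each stem: -o when the stem ends in a sibilant (*kevesoz*, *as*); -idi when the stem ends in a non-sibilant consonant (*puv*, *jasor*); -le when the stem ends in a vowel (*lavo*, *asusku*).
*jurugor* — final sound /r/ (a non-sibilant consonant) → -idi → *jurugoridi*.
*firus*: final sound = /s/, a sibilant → -o → *firuso*.
Since the final sound of *mu* is /u/ (a vowel), it takes -le, giving *mule*.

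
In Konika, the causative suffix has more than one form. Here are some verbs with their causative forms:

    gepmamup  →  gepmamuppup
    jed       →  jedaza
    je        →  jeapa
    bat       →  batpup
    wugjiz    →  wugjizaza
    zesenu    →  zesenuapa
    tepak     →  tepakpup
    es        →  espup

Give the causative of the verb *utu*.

utuapa

The alternation tracks the final sound of the stem — -pup when the stem ends in a voiceless consonant (*gepmamup*, *bat*, *tepak*, *es*); -aza when the stem ends in a voiced consonant (*jed*, *wugjiz*); -apa when the stem ends in a vowel (*je*, *zesenu*).
*utu* — final sound /u/ (a vowel) → -apa → *utuapa*.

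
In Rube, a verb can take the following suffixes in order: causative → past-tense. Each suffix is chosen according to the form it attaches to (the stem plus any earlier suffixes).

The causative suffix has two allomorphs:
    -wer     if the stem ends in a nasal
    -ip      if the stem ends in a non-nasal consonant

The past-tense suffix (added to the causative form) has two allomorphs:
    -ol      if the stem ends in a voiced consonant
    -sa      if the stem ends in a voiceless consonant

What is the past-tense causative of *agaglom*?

*agaglom* — final consonant /m/ (a nasal) → -wer → *agaglomwer*.
The causative form *agaglomwer*: final consonant = /r/, voiced → -ol → *agaglomwerol*.

agaglomwerol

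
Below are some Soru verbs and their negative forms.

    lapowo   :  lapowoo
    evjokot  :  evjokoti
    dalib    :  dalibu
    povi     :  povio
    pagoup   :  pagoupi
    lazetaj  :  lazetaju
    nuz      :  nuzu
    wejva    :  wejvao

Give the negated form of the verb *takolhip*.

Looking at the final sound of each stem: -i when the stem ends in a voiceless consonant (*evjokot*, *pagoup*); -u when the stem ends in a voiced consonant (*dalib*, *lazetaj*, *nuz*); -o when the stem ends in a vowel (*lapowo*, *povi*, *wejva*).
*takolhip*: final sound = /p/, a voiceless consonant → -i → *takolhipi*.

takolhipi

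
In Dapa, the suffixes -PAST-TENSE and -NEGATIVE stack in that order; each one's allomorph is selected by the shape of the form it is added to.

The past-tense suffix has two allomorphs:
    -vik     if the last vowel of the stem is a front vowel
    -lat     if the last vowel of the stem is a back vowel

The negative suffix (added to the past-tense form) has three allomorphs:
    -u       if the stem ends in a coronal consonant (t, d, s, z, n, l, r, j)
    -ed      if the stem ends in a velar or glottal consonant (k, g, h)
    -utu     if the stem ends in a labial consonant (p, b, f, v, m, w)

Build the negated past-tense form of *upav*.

upavlatu

Since the last vowel of *upav* is /a/ (a back vowel), it takes -lat, giving *upavlat*.
The past-tense form *upavlat* — final consonant /t/ (coronal) → -u → *upavlatu*.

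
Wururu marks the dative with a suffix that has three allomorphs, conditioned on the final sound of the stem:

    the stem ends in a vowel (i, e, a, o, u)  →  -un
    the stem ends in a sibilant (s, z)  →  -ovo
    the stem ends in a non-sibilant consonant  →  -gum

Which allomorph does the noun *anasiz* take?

The final sound of *anasiz* is /z/, which is a sibilant, so the suffix is -ovo.

-ovo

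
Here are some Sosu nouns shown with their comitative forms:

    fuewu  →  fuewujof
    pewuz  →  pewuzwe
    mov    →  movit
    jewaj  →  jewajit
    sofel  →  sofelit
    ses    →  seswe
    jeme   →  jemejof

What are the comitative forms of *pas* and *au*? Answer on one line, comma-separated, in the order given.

The pattern is sibilance of the final sound: -we when the stem ends in a sibilant (*pewuz*, *ses*); -it when the stem ends in a non-sibilant consonant (*mov*, *jewaj*, *sofel*); -jof when the stem ends in a vowel (*fuewu*, *jeme*).
The final sound of *pas* is /s/, which is a sibilant, so the suffix is -we, giving *paswe*.
*au* — final sound /u/ (a vowel) → -jof → *aujof*.

paswe, aujof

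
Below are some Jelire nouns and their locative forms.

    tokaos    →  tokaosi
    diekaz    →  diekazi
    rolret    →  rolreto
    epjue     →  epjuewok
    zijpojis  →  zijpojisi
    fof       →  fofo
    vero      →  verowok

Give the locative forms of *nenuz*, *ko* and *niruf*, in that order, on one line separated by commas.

nenuzi, kowok, nirufo

Looking at the final sound of each stem: -i when the stem ends in a sibilant (*tokaos*, *diekaz*, *zijpojis*); -o when the stem ends in a non-sibilant consonant (*rolret*, *fof*); -wok when the stem ends in a vowel (*epjue*, *vero*).
*nenuz*: final sound = /z/, a sibilant → -i → *nenuzi*.
The final sound of *ko* is /o/, which is a vowel, so the suffix is -wok, giving *kowok*.
The final sound of *niruf* is /f/, which is a non-sibilant consonant, so the suffix is -o, giving *nirufo*.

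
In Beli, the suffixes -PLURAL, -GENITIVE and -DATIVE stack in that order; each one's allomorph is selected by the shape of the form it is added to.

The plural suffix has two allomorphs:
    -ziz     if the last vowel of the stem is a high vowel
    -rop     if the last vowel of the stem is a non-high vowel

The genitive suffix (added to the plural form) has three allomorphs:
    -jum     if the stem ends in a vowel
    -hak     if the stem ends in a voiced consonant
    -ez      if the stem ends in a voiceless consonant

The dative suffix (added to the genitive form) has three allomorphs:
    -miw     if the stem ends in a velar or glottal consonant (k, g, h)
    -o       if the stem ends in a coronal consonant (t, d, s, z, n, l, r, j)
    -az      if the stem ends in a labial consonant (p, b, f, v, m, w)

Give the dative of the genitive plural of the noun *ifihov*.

Since the last vowel of *ifihov* is /o/ (a non-high vowel), it takes -rop, giving *ifihovrop*.
The plural form *ifihovrop*: final sound = /p/, a voiceless consonant → -ez → *ifihovropez*.
Since the final consonant of the genitive form *ifihovropez* is /z/ (coronal), it takes -o, giving *ifihovropezo*.

ifihovropezo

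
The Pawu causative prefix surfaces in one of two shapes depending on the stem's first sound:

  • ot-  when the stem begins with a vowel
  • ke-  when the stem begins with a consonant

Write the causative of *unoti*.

otunoti

*unoti*: first sound = /u/, a vowel → ot- → *otunoti*.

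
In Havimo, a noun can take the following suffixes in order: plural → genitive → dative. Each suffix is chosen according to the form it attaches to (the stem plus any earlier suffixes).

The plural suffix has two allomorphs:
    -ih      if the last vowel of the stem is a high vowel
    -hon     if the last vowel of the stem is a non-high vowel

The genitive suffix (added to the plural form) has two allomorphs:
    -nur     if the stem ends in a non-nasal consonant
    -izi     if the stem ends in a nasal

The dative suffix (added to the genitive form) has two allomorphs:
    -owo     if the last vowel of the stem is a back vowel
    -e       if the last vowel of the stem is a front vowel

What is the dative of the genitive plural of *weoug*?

Since the last vowel of *weoug* is /u/ (a high vowel), it takes -ih, giving *weougih*.
The plural form *weougih*: final consonant = /h/, non-nasal → -nur → *weougihnur*.
The genitive form *weougihnur*: last vowel = /u/, a back vowel → -owo → *weougihnurowo*.

weougihnurowo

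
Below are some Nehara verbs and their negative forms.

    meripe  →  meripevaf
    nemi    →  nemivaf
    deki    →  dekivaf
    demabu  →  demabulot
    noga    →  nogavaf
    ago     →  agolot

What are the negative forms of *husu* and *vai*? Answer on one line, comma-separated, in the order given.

The suffix is conditioned by the last vowel: -lot when the last vowel of the stem is a rounded vowel (*demabu*, *ago*); -vaf when the last vowel of the stem is an unrounded vowel (*meripe*, *nemi*, *deki*, *noga*).
The last vowel of *husu* is /u/, which is a rounded vowel, so the suffix is -lot, giving *husulot*.
The last vowel of *vai* is /i/, which is an unrounded vowel, so the suffix is -vaf, giving *vaivaf*.

husulot, vaivaf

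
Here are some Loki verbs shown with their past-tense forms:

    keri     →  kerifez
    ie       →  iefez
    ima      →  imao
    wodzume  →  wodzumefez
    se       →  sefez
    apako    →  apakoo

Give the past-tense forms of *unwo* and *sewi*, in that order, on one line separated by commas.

unwoo, sewifez

The pattern is front/back vowel harmony: -fez when the last vowel of the stem is a front vowel (*keri*, *ie*, *wodzume*, *se*); -o when the last vowel of the stem is a back vowel (*ima*, *apako*).
*unwo* — last vowel /o/ (a back vowel) → -o → *unwoo*.
*sewi* — last vowel /i/ (a front vowel) → -fez → *sewifez*.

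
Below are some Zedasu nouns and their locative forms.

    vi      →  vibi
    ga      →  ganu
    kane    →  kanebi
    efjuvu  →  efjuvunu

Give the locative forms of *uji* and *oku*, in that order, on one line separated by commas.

Looking at the last vowel of each stem: -bi when the last vowel of the stem is a front vowel (*vi*, *kane*); -nu when the last vowel of the stem is a back vowel (*ga*, *efjuvu*).
*uji* — last vowel /i/ (a front vowel) → -bi → *ujibi*.
*oku* — last vowel /u/ (a back vowel) → -nu → *okunu*.

ujibi, okunu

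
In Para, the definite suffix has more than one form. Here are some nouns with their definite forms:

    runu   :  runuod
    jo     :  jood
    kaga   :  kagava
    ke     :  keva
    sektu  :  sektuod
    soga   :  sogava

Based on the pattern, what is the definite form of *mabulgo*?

mabulgood

Looking at the last vowel of each stem: -od when the last vowel of the stem is a rounded vowel (*runu*, *jo*, *sektu*); -va when the last vowel of the stem is an unrounded vowel (*kaga*, *ke*, *soga*).
The last vowel of *mabulgo* is /o/, which is a rounded vowel, so the suffix is -od, giving *mabulgood*.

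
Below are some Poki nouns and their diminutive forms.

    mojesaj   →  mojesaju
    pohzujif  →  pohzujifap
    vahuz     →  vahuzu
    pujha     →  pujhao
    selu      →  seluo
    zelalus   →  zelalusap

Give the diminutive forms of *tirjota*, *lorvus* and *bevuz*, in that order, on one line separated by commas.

tirjotao, lorvusap, bevuzu

The suffix is conditioned by the final sound: -ap when the stem ends in a voiceless consonant (*pohzujif*, *zelalus*); -u when the stem ends in a voiced consonant (*mojesaj*, *vahuz*); -o when the stem ends in a vowel (*pujha*, *selu*).
*tirjota*: final sound = /a/, a vowel → -o → *tirjotao*.
Since the final sound of *lorvus* is /s/ (a voiceless consonant), it takes -ap, giving *lorvusap*.
*bevuz* — final sound /z/ (a voiced consonant) → -u → *bevuzu*.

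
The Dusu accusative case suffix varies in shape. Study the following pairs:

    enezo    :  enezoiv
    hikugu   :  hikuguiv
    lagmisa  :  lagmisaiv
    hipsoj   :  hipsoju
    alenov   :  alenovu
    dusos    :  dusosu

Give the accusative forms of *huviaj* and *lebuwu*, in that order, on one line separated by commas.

huviaju, lebuwuiv

Looking at the final sound of each stem: -u when the stem ends in a consonant (*hipsoj*, *alenov*, *dusos*); -iv when the stem ends in a vowel (*enezo*, *hikugu*, *lagmisa*).
*huviaj*: final sound = /j/, a consonant → -u → *huviaju*.
Since the final sound of *lebuwu* is /u/ (a vowel), it takes -iv, giving *lebuwuiv*.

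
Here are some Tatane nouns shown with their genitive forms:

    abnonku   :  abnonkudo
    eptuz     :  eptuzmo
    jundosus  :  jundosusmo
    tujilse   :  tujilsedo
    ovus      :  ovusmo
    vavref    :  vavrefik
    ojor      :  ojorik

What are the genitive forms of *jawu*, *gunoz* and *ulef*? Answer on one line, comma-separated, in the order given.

The suffix is conditioned by the final sound: -mo when the stem ends in a sibilant (*eptuz*, *jundosus*, *ovus*); -ik when the stem ends in a non-sibilant consonant (*vavref*, *ojor*); -do when the stem ends in a vowel (*abnonku*, *tujilse*).
Since the final sound of *jawu* is /u/ (a vowel), it takes -do, giving *jawudo*.
The final sound of *gunoz* is /z/, which is a sibilant, so the suffix is -mo, giving *gunozmo*.
The final sound of *ulef* is /f/, which is a non-sibilant consonant, so the suffix is -ik, giving *ulefik*.

jawudo, gunozmo, ulefik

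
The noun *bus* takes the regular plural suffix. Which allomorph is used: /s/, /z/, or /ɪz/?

/ɪz/

The stem *bus* ends in a sibilant (/s, z, ʃ, ʒ, tʃ, dʒ/).
The plural suffix surfaces as /ɪz/ after sibilants, /s/ after other voiceless consonants, and /z/ after other voiced sounds.
So the plural -s on *bus* is pronounced /ɪz/.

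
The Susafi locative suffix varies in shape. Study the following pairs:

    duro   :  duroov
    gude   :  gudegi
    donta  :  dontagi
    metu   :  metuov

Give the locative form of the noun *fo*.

The suffix is conditioned by the last vowel: -ov when the last vowel of the stem is a rounded vowel (*duro*, *metu*); -gi when the last vowel of the stem is an unrounded vowel (*gude*, *donta*).
*fo* — last vowel /o/ (a rounded vowel) → -ov → *foov*.

foov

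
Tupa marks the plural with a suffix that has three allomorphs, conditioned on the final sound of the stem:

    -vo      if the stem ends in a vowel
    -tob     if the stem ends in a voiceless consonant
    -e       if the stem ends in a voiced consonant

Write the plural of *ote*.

The final sound of *ote* is /e/, which is a vowel, so the suffix is -vo, giving *otevo*.

otevo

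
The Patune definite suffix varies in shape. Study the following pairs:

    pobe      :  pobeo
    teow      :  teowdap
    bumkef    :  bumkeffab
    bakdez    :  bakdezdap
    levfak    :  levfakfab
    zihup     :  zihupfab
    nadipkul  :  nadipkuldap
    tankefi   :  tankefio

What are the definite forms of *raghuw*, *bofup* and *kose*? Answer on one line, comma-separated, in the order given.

The suffix is conditioned by the final sound: -fab when the stem ends in a voiceless consonant (*bumkef*, *levfak*, *zihup*); -dap when the stem ends in a voiced consonant (*teow*, *bakdez*, *nadipkul*); -o when the stem ends in a vowel (*pobe*, *tankefi*).
*raghuw*: final sound = /w/, a voiced consonant → -dap → *raghuwdap*.
The final sound of *bofup* is /p/, which is a voiceless consonant, so the suffix is -fab, giving *bofupfab*.
*kose* — final sound /e/ (a vowel) → -o → *koseo*.

raghuwdap, bofupfab, koseo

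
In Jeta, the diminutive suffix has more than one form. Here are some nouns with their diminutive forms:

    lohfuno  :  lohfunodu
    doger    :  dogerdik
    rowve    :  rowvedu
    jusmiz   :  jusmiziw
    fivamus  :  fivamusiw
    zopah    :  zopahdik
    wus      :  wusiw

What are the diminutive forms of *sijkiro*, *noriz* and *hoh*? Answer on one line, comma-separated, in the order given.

sijkirodu, noriziw, hohdik

The suffix is conditioned by the final sound: -iw when the stem ends in a sibilant (*jusmiz*, *fivamus*, *wus*); -dik when the stem ends in a non-sibilant consonant (*doger*, *zopah*); -du when the stem ends in a vowel (*lohfuno*, *rowve*).
The final sound of *sijkiro* is /o/, which is a vowel, so the suffix is -du, giving *sijkirodu*.
*noriz*: final sound = /z/, a sibilant → -iw → *noriziw*.
*hoh* — final sound /h/ (a non-sibilant consonant) → -dik → *hohdik*.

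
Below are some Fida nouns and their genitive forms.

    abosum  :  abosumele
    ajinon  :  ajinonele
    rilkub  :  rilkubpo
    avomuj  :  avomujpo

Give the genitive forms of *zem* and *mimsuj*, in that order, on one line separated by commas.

zemele, mimsujpo

The alternation tracks the final consonant of the stem — -ele when the stem ends in a nasal (*abosum*, *ajinon*); -po when the stem ends in a non-nasal consonant (*rilkub*, *avomuj*).
The final consonant of *zem* is /m/, which is a nasal, so the suffix is -ele, giving *zemele*.
*mimsuj* — final consonant /j/ (non-nasal) → -po → *mimsujpo*.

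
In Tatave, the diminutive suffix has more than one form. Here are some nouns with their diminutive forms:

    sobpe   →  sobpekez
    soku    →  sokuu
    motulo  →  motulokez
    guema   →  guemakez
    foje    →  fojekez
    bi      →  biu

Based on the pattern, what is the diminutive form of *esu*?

Looking at the last vowel of each stem: -u when the last vowel of the stem is a high vowel (*soku*, *bi*); -kez when the last vowel of the stem is a non-high vowel (*sobpe*, *motulo*, *guema*, *foje*).
The last vowel of *esu* is /u/, which is a high vowel, so the suffix is -u, giving *esuu*.

esuu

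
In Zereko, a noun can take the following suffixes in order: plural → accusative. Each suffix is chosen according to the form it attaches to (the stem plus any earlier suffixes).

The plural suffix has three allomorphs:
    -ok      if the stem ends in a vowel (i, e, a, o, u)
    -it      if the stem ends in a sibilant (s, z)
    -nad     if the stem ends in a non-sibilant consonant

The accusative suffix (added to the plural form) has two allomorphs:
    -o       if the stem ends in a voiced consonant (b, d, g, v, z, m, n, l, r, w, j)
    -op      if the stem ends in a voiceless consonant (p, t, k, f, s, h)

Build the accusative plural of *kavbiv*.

kavbivnado

The final sound of *kavbiv* is /v/, which is a non-sibilant consonant, so the plural suffix is -nad, giving *kavbivnad*.
The plural form *kavbivnad*: final consonant = /d/, voiced → -o → *kavbivnado*.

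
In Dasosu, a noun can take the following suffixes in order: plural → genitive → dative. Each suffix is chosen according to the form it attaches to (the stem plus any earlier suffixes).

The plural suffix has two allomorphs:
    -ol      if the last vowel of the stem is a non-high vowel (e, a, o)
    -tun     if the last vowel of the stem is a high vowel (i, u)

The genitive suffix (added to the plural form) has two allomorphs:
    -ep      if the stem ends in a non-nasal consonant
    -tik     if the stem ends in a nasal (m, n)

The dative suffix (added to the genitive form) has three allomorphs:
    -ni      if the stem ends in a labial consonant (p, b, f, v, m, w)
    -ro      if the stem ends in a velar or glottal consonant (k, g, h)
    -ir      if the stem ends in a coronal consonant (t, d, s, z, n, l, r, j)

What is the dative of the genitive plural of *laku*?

lakutuntikro

Since the last vowel of *laku* is /u/ (a high vowel), it takes -tun, giving *lakutun*.
Since the final consonant of the plural form *lakutun* is /n/ (a nasal), it takes -tik, giving *lakutuntik*.
The genitive form *lakutuntik* — final consonant /k/ (velar/glottal) → -ro → *lakutuntikro*.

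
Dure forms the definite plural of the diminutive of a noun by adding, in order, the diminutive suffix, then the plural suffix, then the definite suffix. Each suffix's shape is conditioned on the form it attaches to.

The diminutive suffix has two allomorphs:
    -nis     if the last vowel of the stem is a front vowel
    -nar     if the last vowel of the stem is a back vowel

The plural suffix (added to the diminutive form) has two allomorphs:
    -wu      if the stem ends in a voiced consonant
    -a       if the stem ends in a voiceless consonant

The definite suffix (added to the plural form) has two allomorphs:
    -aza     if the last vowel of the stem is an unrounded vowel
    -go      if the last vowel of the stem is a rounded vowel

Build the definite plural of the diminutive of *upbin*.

upbinnisaaza

Since the last vowel of *upbin* is /i/ (a front vowel), it takes -nis, giving *upbinnis*.
The diminutive form *upbinnis*: final consonant = /s/, voiceless → -a → *upbinnisa*.
Since the last vowel of the plural form *upbinnisa* is /a/ (an unrounded vowel), it takes -aza, giving *upbinnisaaza*.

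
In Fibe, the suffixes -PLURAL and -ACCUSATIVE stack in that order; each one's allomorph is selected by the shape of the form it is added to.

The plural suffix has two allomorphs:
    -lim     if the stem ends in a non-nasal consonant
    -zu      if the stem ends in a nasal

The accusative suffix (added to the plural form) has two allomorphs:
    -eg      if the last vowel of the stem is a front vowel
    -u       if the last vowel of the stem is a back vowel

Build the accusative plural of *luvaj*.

The final consonant of *luvaj* is /j/, which is non-nasal, so the plural suffix is -lim, giving *luvajlim*.
Since the last vowel of the plural form *luvajlim* is /i/ (a front vowel), it takes -eg, giving *luvajlimeg*.

luvajlimeg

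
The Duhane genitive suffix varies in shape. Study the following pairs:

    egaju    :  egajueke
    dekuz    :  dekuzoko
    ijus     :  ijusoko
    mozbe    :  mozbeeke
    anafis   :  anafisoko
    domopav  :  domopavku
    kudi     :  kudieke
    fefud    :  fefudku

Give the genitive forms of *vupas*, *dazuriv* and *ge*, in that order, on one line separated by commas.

The alternation tracks the final sound of the stem — -oko when the stem ends in a sibilant (*dekuz*, *ijus*, *anafis*); -ku when the stem ends in a non-sibilant consonant (*domopav*, *fefud*); -eke when the stem ends in a vowel (*egaju*, *mozbe*, *kudi*).
The final sound of *vupas* is /s/, which is a sibilant, so the suffix is -oko, giving *vupasoko*.
*dazuriv* — final sound /v/ (a non-sibilant consonant) → -ku → *dazurivku*.
Since the final sound of *ge* is /e/ (a vowel), it takes -eke, giving *geeke*.

vupasoko, dazurivku, geeke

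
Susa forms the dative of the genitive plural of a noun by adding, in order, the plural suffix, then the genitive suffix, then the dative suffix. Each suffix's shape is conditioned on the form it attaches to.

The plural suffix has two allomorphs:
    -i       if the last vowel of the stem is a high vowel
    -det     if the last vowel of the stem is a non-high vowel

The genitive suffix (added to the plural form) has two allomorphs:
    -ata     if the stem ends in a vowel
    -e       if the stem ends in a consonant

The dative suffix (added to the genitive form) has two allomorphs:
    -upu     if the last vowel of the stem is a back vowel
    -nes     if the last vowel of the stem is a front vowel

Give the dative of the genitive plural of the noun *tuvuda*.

The last vowel of *tuvuda* is /a/, which is a non-high vowel, so the plural suffix is -det, giving *tuvudadet*.
The plural form *tuvudadet* — final sound /t/ (a consonant) → -e → *tuvudadete*.
The genitive form *tuvudadete* — last vowel /e/ (a front vowel) → -nes → *tuvudadetenes*.

tuvudadetenes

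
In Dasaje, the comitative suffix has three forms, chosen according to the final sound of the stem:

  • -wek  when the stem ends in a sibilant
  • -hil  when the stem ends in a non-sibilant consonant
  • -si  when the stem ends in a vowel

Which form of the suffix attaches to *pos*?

-wek

The final sound of *pos* is /s/, which is a sibilant, so the suffix is -wek.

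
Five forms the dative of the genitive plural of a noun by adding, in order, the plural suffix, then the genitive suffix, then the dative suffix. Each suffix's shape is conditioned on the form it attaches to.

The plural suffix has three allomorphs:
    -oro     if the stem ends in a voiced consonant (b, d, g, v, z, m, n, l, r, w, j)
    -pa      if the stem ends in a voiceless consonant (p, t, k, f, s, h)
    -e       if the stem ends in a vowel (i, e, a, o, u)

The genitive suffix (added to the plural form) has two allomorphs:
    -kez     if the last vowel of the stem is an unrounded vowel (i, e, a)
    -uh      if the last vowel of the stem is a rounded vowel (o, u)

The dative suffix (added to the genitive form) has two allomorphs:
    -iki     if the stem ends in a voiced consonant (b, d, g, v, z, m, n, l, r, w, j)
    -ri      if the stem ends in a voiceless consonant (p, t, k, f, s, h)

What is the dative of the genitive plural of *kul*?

kulorouhri

*kul* — final sound /l/ (a voiced consonant) → -oro → *kuloro*.
The plural form *kuloro* — last vowel /o/ (a rounded vowel) → -uh → *kulorouh*.
Since the final consonant of the genitive form *kulorouh* is /h/ (voiceless), it takes -ri, giving *kulorouhri*.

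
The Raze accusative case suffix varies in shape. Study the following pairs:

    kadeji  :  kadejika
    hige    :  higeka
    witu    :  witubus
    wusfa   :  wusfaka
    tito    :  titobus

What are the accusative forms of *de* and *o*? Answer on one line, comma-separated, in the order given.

deka, obus

Looking at the last vowel of each stem: -bus when the last vowel of the stem is a rounded vowel (*witu*, *tito*); -ka when the last vowel of the stem is an unrounded vowel (*kadeji*, *hige*, *wusfa*).
The last vowel of *de* is /e/, which is an unrounded vowel, so the suffix is -ka, giving *deka*.
*o* — last vowel /o/ (a rounded vowel) → -bus → *obus*.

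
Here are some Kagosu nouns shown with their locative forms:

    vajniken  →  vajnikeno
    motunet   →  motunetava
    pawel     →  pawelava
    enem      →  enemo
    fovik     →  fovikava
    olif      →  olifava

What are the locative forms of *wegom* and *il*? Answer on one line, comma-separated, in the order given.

wegomo, ilava

The pattern is nasality of the final consonant: -o when the stem ends in a nasal (*vajniken*, *enem*); -ava when the stem ends in a non-nasal consonant (*motunet*, *pawel*, *fovik*, *olif*).
Since the final consonant of *wegom* is /m/ (a nasal), it takes -o, giving *wegomo*.
The final consonant of *il* is /l/, which is non-nasal, so the suffix is -ava, giving *ilava*.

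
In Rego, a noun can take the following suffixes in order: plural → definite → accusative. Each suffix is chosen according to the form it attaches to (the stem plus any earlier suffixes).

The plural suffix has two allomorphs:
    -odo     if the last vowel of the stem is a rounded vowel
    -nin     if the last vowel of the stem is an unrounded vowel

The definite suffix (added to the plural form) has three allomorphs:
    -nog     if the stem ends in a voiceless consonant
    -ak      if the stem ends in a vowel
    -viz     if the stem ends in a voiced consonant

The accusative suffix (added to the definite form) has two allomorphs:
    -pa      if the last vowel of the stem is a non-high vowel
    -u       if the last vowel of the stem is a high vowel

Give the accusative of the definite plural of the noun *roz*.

Since the last vowel of *roz* is /o/ (a rounded vowel), it takes -odo, giving *rozodo*.
Since the final sound of the plural form *rozodo* is /o/ (a vowel), it takes -ak, giving *rozodoak*.
The last vowel of the definite form *rozodoak* is /a/, which is a non-high vowel, so the accusative suffix is -pa, giving *rozodoakpa*.

rozodoakpa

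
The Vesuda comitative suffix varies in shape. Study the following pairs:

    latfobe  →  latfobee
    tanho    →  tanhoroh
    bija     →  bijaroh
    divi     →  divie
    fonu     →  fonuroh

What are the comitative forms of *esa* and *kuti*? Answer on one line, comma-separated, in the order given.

The pattern is front/back vowel harmony: -e when the last vowel of the stem is a front vowel (*latfobe*, *divi*); -roh when the last vowel of the stem is a back vowel (*tanho*, *bija*, *fonu*).
*esa*: last vowel = /a/, a back vowel → -roh → *esaroh*.
The last vowel of *kuti* is /i/, which is a front vowel, so the suffix is -e, giving *kutie*.

esaroh, kutie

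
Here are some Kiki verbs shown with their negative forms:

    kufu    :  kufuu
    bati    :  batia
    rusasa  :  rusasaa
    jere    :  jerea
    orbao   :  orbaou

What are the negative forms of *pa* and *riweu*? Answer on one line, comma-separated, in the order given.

paa, riweuu

The suffix is conditioned by the last vowel: -u when the last vowel of the stem is a rounded vowel (*kufu*, *orbao*); -a when the last vowel of the stem is an unrounded vowel (*bati*, *rusasa*, *jere*).
The last vowel of *pa* is /a/, which is an unrounded vowel, so the suffix is -a, giving *paa*.
The last vowel of *riweu* is /u/, which is a rounded vowel, so the suffix is -u, giving *riweuu*.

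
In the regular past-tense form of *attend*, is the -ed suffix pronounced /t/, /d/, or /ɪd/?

/ɪd/

The stem *attend* ends in /t/ or /d/.
The -ed suffix is realized as /ɪd/ after /t, d/; as /t/ after other voiceless consonants; and as /d/ after other voiced sounds.
So -ed on *attend* is pronounced /ɪd/.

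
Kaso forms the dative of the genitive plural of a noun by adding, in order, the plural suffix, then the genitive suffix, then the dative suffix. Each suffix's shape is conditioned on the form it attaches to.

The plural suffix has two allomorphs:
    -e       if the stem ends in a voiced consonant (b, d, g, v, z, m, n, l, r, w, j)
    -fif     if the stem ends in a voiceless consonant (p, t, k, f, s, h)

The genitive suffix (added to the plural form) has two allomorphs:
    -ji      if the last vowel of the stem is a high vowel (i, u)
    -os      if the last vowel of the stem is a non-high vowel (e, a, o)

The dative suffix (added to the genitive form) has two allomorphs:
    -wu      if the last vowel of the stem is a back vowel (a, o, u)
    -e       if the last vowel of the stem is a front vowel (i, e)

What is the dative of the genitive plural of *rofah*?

rofahfifjie

*rofah* — final consonant /h/ (voiceless) → -fif → *rofahfif*.
The plural form *rofahfif*: last vowel = /i/, a high vowel → -ji → *rofahfifji*.
Since the last vowel of the genitive form *rofahfifji* is /i/ (a front vowel), it takes -e, giving *rofahfifjie*.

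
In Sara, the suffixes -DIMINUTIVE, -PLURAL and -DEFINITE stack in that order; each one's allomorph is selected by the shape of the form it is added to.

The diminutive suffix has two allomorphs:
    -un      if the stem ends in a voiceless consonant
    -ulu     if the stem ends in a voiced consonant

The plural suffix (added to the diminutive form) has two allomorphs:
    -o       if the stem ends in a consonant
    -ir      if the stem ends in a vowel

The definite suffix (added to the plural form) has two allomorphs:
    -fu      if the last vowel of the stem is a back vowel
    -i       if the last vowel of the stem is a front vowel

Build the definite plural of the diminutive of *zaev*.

zaevuluiri

*zaev*: final consonant = /v/, voiced → -ulu → *zaevulu*.
The diminutive form *zaevulu*: final sound = /u/, a vowel → -ir → *zaevuluir*.
The plural form *zaevuluir* — last vowel /i/ (a front vowel) → -i → *zaevuluiri*.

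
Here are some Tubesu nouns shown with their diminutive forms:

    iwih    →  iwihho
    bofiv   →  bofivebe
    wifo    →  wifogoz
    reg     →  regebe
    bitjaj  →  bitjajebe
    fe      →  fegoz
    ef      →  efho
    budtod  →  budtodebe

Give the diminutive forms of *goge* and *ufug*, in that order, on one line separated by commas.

The suffix is conditioned by the final sound: -ho when the stem ends in a voiceless consonant (*iwih*, *ef*); -ebe when the stem ends in a voiced consonant (*bofiv*, *reg*, *bitjaj*, *budtod*); -goz when the stem ends in a vowel (*wifo*, *fe*).
Since the final sound of *goge* is /e/ (a vowel), it takes -goz, giving *gogegoz*.
*ufug* — final sound /g/ (a voiced consonant) → -ebe → *ufugebe*.

gogegoz, ufugebe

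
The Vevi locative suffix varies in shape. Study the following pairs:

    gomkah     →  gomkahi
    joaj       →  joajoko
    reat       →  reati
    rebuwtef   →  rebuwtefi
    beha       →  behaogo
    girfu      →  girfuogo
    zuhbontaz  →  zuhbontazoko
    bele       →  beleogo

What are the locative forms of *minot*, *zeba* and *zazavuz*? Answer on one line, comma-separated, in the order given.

minoti, zebaogo, zazavuzoko

The suffix is conditioned by the final sound: -i when the stem ends in a voiceless consonant (*gomkah*, *reat*, *rebuwtef*); -oko when the stem ends in a voiced consonant (*joaj*, *zuhbontaz*); -ogo when the stem ends in a vowel (*beha*, *girfu*, *bele*).
The final sound of *minot* is /t/, which is a voiceless consonant, so the suffix is -i, giving *minoti*.
Since the final sound of *zeba* is /a/ (a vowel), it takes -ogo, giving *zebaogo*.
*zazavuz*: final sound = /z/, a voiced consonant → -oko → *zazavuzoko*.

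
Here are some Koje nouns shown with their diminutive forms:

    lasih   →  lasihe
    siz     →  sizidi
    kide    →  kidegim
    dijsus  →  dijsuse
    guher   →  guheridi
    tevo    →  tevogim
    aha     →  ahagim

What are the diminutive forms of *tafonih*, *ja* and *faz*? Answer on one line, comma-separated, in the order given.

Looking at the final sound of each stem: -e when the stem ends in a voiceless consonant (*lasih*, *dijsus*); -idi when the stem ends in a voiced consonant (*siz*, *guher*); -gim when the stem ends in a vowel (*kide*, *tevo*, *aha*).
The final sound of *tafonih* is /h/, which is a voiceless consonant, so the suffix is -e, giving *tafonihe*.
The final sound of *ja* is /a/, which is a vowel, so the suffix is -gim, giving *jagim*.
The final sound of *faz* is /z/, which is a voiced consonant, so the suffix is -idi, giving *fazidi*.

tafonihe, jagim, fazidi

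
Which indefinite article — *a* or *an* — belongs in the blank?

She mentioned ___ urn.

an

The indefinite article is chosen by the initial *sound* of the following word, not its spelling.
*urn* begins with the sound /ɜr/ (u pronounced /ɜr/) — a vowel sound.
So the article is *an*: She mentioned an urn.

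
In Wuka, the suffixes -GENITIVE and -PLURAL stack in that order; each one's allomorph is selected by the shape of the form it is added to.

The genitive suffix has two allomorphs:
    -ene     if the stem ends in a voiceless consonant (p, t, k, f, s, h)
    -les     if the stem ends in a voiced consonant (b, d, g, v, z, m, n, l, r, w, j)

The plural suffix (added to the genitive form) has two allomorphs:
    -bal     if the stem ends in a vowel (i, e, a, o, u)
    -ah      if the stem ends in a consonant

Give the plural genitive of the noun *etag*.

etaglesah

Since the final consonant of *etag* is /g/ (voiced), it takes -les, giving *etagles*.
Since the final sound of the genitive form *etagles* is /s/ (a consonant), it takes -ah, giving *etaglesah*.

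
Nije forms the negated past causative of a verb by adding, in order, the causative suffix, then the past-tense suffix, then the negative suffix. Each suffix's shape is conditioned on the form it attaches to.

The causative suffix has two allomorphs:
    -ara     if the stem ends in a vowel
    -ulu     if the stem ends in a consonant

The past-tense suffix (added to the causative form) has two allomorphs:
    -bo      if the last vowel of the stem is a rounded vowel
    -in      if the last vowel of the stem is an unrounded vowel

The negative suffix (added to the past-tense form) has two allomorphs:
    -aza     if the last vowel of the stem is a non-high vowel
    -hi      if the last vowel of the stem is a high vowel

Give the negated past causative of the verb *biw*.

The final sound of *biw* is /w/, which is a consonant, so the causative suffix is -ulu, giving *biwulu*.
The last vowel of the causative form *biwulu* is /u/, which is a rounded vowel, so the past-tense suffix is -bo, giving *biwulubo*.
Since the last vowel of the past-tense form *biwulubo* is /o/ (a non-high vowel), it takes -aza, giving *biwuluboaza*.

biwuluboaza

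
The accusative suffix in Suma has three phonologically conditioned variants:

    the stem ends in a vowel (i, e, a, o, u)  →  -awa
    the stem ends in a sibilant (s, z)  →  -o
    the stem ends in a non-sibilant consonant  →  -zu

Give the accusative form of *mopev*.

Since the final sound of *mopev* is /v/ (a non-sibilant consonant), it takes -zu, giving *mopevzu*.

mopevzu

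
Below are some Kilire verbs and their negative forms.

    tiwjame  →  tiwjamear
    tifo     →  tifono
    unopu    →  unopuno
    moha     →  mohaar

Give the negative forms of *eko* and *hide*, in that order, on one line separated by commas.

The suffix is conditioned by the last vowel: -no when the last vowel of the stem is a rounded vowel (*tifo*, *unopu*); -ar when the last vowel of the stem is an unrounded vowel (*tiwjame*, *moha*).
*eko* — last vowel /o/ (a rounded vowel) → -no → *ekono*.
*hide* — last vowel /e/ (an unrounded vowel) → -ar → *hidear*.

ekono, hidear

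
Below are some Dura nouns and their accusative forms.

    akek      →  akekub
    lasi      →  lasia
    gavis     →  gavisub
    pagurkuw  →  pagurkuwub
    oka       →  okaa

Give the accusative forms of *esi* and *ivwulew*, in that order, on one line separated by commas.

The suffix is conditioned by the final sound: -ub when the stem ends in a consonant (*akek*, *gavis*, *pagurkuw*); -a when the stem ends in a vowel (*lasi*, *oka*).
Since the final sound of *esi* is /i/ (a vowel), it takes -a, giving *esia*.
*ivwulew*: final sound = /w/, a consonant → -ub → *ivwulewub*.

esia, ivwulewub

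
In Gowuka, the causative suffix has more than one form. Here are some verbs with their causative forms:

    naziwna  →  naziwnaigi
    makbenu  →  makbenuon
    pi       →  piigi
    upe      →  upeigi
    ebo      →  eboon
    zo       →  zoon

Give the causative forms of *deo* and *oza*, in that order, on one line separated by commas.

deoon, ozaigi

The alternation tracks the last vowel of the stem — -on when the last vowel of the stem is a rounded vowel (*makbenu*, *ebo*, *zo*); -igi when the last vowel of the stem is an unrounded vowel (*naziwna*, *pi*, *upe*).
*deo*: last vowel = /o/, a rounded vowel → -on → *deoon*.
Since the last vowel of *oza* is /a/ (an unrounded vowel), it takes -igi, giving *ozaigi*.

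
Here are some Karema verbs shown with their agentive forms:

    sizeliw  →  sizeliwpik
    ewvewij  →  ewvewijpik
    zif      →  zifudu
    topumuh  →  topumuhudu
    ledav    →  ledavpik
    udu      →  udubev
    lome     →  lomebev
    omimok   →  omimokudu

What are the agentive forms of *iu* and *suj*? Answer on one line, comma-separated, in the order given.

iubev, sujpik

Looking at the final sound of each stem: -udu when the stem ends in a voiceless consonant (*zif*, *topumuh*, *omimok*); -pik when the stem ends in a voiced consonant (*sizeliw*, *ewvewij*, *ledav*); -bev when the stem ends in a vowel (*udu*, *lome*).
*iu* — final sound /u/ (a vowel) → -bev → *iubev*.
*suj*: final sound = /j/, a voiced consonant → -pik → *sujpik*.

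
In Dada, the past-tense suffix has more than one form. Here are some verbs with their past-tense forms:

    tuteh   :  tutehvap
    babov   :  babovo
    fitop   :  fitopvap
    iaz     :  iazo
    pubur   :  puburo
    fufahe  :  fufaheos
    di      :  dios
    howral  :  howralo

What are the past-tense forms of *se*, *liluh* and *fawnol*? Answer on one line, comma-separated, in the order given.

Looking at the final sound of each stem: -vap when the stem ends in a voiceless consonant (*tuteh*, *fitop*); -o when the stem ends in a voiced consonant (*babov*, *iaz*, *pubur*, *howral*); -os when the stem ends in a vowel (*fufahe*, *di*).
The final sound of *se* is /e/, which is a vowel, so the suffix is -os, giving *seos*.
The final sound of *liluh* is /h/, which is a voiceless consonant, so the suffix is -vap, giving *liluhvap*.
*fawnol* — final sound /l/ (a voiced consonant) → -o → *fawnolo*.

seos, liluhvap, fawnolo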